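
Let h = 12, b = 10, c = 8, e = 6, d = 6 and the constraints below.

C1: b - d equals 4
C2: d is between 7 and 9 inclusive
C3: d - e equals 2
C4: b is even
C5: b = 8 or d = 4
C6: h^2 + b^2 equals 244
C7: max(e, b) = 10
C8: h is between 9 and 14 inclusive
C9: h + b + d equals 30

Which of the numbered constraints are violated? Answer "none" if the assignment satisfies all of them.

C1: b - d = 10 - 6 = 4  OK
C2: d = 6 is outside [7, 9]  FAIL
C3: d - e = 6 - 6 = 0, not 2  FAIL
C4: b = 10 is even  OK
C5: b = 10 ≠ 8 and d = 6 ≠ 4; both disjuncts false  FAIL
C6: h^2 + b^2 = 12^2 + 10^2 = 144 + 100 = 244  OK
C7: max(6, 10) = 10  OK
C8: h = 12 lies in [9, 14]  OK
C9: h + b + d = 12 + 10 + 6 = 28, not 30  FAIL

Violated: 2, 3, 5, 9.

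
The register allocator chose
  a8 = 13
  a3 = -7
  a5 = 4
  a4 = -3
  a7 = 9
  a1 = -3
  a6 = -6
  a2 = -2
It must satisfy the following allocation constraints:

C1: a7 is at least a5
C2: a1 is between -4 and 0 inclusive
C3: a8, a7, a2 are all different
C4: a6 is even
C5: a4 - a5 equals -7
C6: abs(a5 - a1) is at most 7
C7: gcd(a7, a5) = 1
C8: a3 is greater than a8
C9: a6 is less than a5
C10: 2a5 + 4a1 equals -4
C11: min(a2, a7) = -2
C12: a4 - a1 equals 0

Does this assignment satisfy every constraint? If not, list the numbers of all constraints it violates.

No — constraint 8 is not satisfied.

C1: a7 = 9, a5 = 4; 9 ≥ 4  true
C2: a1 = -3 lies in [-4, 0]  true
C3: values 13, 9, -2 are pairwise distinct  true
C4: a6 = -6 is even  true
C5: a4 - a5 = -3 - 4 = -7  true
C6: abs(4 - (-3)) = 7; 7 ≤ 7  true
C7: gcd(9, 4) = 1  true
C8: a3 = -7, a8 = 13; -7 ≤ 13 (want >)  false
C9: a6 = -6, a5 = 4; -6 < 4  true
C10: 2a5 + 4a1 = 2(4) + 4(-3) = -4  true
C11: min(-2, 9) = -2  true
C12: a4 - a1 = -3 - (-3) = 0  true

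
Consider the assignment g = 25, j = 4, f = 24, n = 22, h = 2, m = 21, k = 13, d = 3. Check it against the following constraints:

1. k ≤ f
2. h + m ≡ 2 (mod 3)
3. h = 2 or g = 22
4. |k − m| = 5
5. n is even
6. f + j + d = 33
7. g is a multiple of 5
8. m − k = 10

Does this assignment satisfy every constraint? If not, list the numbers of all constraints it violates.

1. k = 13, f = 24; 13 ≤ 24 — holds.
2. h + m = 23; 23 mod 3 = 2 — holds.
3. h = 2 = 2 (first disjunct) — holds.
4. |13 − 21| = 8, not 5 — does not hold.
5. n = 22 is even — holds.
6. f + j + d = 24 + 4 + 3 = 31, not 33 — does not hold.
7. 25 / 5 = 5, so 5 divides 25 — holds.
8. m − k = 21 − 13 = 8, not 10 — does not hold.

Constraints 4, 6, 8 do not hold.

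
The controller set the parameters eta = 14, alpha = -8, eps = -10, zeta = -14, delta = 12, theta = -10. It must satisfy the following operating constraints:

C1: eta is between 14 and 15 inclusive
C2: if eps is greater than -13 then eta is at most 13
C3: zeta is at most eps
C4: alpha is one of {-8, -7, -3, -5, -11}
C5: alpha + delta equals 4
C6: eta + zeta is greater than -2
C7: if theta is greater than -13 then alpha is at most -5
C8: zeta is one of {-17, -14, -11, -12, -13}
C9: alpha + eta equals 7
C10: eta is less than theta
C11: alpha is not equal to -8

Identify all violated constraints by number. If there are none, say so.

Violated: 2, 9, 10, and 11.

C1: eta = 14 lies in [14, 15]  ✔
C2: eps = -10 > -13, so we need eta ≤ 13; but eta = 14 > 13  ✘
C3: zeta = -14, eps = -10; -14 ≤ -10  ✔
C4: alpha = -8 is in {-8, -7, -3, -5, -11}  ✔
C5: alpha + delta = -8 + 12 = 4  ✔
C6: eta + zeta = 14 + (-14) = 0; 0 > -2  ✔
C7: theta = -10 > -13, so we need alpha ≤ -5; alpha = -8 ≤ -5  ✔
C8: zeta = -14 is in {-17, -14, -11, -12, -13}  ✔
C9: alpha + eta = -8 + 14 = 6, not 7  ✘
C10: eta = 14, theta = -10; 14 ≥ -10 (want <)  ✘
C11: alpha = -8, but -8 is required to differ  ✘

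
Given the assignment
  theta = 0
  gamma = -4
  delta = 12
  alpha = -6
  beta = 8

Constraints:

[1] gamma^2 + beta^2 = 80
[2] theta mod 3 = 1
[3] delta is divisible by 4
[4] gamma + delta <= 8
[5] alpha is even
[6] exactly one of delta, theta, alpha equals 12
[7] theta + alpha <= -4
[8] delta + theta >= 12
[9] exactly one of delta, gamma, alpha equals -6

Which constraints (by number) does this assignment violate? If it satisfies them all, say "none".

[1] gamma^2 + beta^2 = (-4)^2 + 8^2 = 16 + 64 = 80  ✔
[2] 0 mod 3 = 0, not 1  ✘
[3] 12 / 4 = 3, so 4 divides 12  ✔
[4] gamma + delta = -4 + 12 = 8; 8 ≤ 8  ✔
[5] alpha = -6 is even  ✔
[6] delta=12, theta=0, alpha=-6; 1 of them equals 12  ✔
[7] theta + alpha = 0 + (-6) = -6; -6 ≤ -4  ✔
[8] delta + theta = 12 + 0 = 12; 12 ≥ 12  ✔
[9] delta=12, gamma=-4, alpha=-6; 1 of them equals -6  ✔

The assignment fails constraint 2.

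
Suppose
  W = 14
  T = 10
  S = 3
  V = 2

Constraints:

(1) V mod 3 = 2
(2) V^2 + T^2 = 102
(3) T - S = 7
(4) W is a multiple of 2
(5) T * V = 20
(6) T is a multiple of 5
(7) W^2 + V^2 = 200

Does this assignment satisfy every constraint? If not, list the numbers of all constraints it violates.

Violated: 2.

(1) 2 mod 3 = 2  true
(2) V^2 + T^2 = 2^2 + 10^2 = 4 + 100 = 104, not 102  false
(3) T - S = 10 - 3 = 7  true
(4) 14 / 2 = 7, so 2 divides 14  true
(5) T * V = 10 * 2 = 20  true
(6) 10 / 5 = 2, so 5 divides 10  true
(7) W^2 + V^2 = 14^2 + 2^2 = 196 + 4 = 200  true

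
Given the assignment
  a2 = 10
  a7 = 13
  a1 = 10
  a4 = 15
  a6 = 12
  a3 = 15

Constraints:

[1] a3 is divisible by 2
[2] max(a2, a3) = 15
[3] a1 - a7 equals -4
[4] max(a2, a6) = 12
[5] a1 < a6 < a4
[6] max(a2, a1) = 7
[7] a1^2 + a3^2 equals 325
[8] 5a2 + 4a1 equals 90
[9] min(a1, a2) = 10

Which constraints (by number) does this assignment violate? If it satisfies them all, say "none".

[1] 15 = 2*7 + 1, so 2 does not divide 15 — fails.
[2] max(10, 15) = 15 — holds.
[3] a1 - a7 = 10 - 13 = -3, not -4 — fails.
[4] max(10, 12) = 12 — holds.
[5] values 10 < 12 < 15 — holds.
[6] max(10, 10) = 10, not 7 — fails.
[7] a1^2 + a3^2 = 10^2 + 15^2 = 100 + 225 = 325 — holds.
[8] 5a2 + 4a1 = 5(10) + 4(10) = 90 — holds.
[9] min(10, 10) = 10 — holds.

Constraints 1, 3, and 6 do not hold.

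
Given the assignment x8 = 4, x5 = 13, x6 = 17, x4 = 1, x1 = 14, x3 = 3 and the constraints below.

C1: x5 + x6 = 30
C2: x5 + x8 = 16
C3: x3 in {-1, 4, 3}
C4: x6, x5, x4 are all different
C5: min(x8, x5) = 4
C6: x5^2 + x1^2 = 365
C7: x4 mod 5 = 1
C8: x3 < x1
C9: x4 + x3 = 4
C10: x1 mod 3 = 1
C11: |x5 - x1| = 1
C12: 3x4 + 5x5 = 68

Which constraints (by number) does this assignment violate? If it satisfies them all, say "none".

C1: x5 + x6 = 13 + 17 = 30 — holds.
C2: x5 + x8 = 13 + 4 = 17, not 16 — does not hold.
C3: x3 = 3 is in {-1, 4, 3} — holds.
C4: values 17, 13, 1 are pairwise distinct — holds.
C5: min(4, 13) = 4 — holds.
C6: x5^2 + x1^2 = 13^2 + 14^2 = 169 + 196 = 365 — holds.
C7: 1 mod 5 = 1 — holds.
C8: x3 = 3, x1 = 14; 3 < 14 — holds.
C9: x4 + x3 = 1 + 3 = 4 — holds.
C10: 14 mod 3 = 2, not 1 — does not hold.
C11: |13 - 14| = 1 — holds.
C12: 3x4 + 5x5 = 3(1) + 5(13) = 68 — holds.

Constraints 2 and 10 are violated.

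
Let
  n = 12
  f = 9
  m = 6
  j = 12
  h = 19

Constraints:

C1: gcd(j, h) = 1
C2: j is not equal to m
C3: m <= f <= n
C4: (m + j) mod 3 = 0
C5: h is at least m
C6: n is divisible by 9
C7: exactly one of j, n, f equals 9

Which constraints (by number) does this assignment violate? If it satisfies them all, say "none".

Constraint 6 does not hold.

C1: gcd(12, 19) = 1 — holds.
C2: j = 12, m = 6; distinct — holds.
C3: values 6 <= 9 <= 12 — holds.
C4: m + j = 18; 18 mod 3 = 0 — holds.
C5: h = 19, m = 6; 19 ≥ 6 — holds.
C6: 12 = 9*1 + 3, so 9 does not divide 12 — fails.
C7: j=12, n=12, f=9; 1 of them equals 9 — holds.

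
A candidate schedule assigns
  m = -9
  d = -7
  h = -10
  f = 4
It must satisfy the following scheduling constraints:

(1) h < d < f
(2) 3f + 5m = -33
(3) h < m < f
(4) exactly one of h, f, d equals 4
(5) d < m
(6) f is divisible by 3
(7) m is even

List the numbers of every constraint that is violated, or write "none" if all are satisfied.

Constraints 5, 6, and 7 do not hold.

(1) values -10 < -7 < 4  OK
(2) 3f + 5m = 3(4) + 5(-9) = -33  OK
(3) values -10 < -9 < 4  OK
(4) h=-10, f=4, d=-7; 1 of them equals 4  OK
(5) d = -7, m = -9; -7 ≥ -9 (want <)  FAIL
(6) 4 = 3*1 + 1, so 3 does not divide 4  FAIL
(7) m = -9 is odd  FAIL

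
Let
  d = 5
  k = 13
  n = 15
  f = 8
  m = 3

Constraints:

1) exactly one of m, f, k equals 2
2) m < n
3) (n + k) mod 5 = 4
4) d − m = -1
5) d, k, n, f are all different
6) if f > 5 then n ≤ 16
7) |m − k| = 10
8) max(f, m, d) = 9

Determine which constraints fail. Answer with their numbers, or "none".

1) m=3, f=8, k=13; 0 of them equal 2, not exactly one — violated.
2) m = 3, n = 15; 3 < 15 — OK.
3) n + k = 28; 28 mod 5 = 3, not 4 — violated.
4) d − m = 5 − 3 = 2, not -1 — violated.
5) values 5, 13, 15, 8 are pairwise distinct — OK.
6) f = 8 > 5, so we need n ≤ 16; n = 15 ≤ 16 — OK.
7) |3 − 13| = 10 — OK.
8) max(8, 3, 5) = 8, not 9 — violated.

Constraints 1, 3, 4, 8 do not hold.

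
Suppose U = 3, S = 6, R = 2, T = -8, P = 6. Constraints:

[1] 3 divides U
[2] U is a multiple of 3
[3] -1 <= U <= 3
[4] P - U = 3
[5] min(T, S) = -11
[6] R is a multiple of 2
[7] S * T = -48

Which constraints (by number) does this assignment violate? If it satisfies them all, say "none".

[1] 3 / 3 = 1, so 3 divides 3 — holds.
[2] 3 / 3 = 1, so 3 divides 3 — holds.
[3] U = 3 lies in [-1, 3] — holds.
[4] P - U = 6 - 3 = 3 — holds.
[5] min(-8, 6) = -8, not -11 — fails.
[6] 2 / 2 = 1, so 2 divides 2 — holds.
[7] S * T = 6 * (-8) = -48 — holds.

No — constraint 5 is not satisfied.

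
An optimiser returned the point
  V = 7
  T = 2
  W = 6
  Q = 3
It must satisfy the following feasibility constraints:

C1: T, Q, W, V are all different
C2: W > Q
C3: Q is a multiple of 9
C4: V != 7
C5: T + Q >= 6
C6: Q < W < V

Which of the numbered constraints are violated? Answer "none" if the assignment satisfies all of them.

The assignment fails constraints 3, 4, 5.

C1: values 2, 3, 6, 7 are pairwise distinct  ✔
C2: W = 6, Q = 3; 6 > 3  ✔
C3: 3 = 9*0 + 3, so 9 does not divide 3  ✘
C4: V = 7, but 7 is required to differ  ✘
C5: T + Q = 2 + 3 = 5; 5 < 6, bound 6 not met  ✘
C6: values 3 < 6 < 7  ✔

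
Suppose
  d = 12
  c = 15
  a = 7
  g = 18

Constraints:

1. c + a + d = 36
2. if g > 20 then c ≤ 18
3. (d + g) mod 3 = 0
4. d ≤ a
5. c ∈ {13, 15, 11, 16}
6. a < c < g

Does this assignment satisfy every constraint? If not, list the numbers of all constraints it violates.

Constraints 1 and 4 do not hold.

1. c + a + d = 15 + 7 + 12 = 34, not 36 — fails.
2. g = 18, not > 20; antecedent false, conditional vacuously true — holds.
3. d + g = 30; 30 mod 3 = 0 — holds.
4. d = 12, a = 7; 12 > 7 (want ≤) — fails.
5. c = 15 is in {13, 15, 11, 16} — holds.
6. values 7 < 15 < 18 — holds.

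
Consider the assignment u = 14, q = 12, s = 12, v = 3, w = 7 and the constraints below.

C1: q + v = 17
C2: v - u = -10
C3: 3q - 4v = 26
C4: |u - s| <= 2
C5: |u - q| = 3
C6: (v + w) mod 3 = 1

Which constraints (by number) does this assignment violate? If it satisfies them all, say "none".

Constraints 1, 2, 3, and 5 do not hold.

C1: q + v = 12 + 3 = 15, not 17  ✘
C2: v - u = 3 - 14 = -11, not -10  ✘
C3: 3q - 4v = 3(12) - 4(3) = 24, not 26  ✘
C4: |14 - 12| = 2; 2 ≤ 2  ✔
C5: |14 - 12| = 2, not 3  ✘
C6: v + w = 10; 10 mod 3 = 1  ✔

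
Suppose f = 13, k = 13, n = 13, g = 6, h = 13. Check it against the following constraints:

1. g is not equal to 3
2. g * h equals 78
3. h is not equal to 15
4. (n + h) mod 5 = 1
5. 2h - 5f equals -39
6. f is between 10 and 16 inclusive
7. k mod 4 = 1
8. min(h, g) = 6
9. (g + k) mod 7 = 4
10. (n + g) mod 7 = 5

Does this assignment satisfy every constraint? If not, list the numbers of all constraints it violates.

1. g = 6, and 6 ≠ 3  ✔
2. g * h = 6 * 13 = 78  ✔
3. h = 13, and 13 ≠ 15  ✔
4. n + h = 26; 26 mod 5 = 1  ✔
5. 2h - 5f = 2(13) - 5(13) = -39  ✔
6. f = 13 lies in [10, 16]  ✔
7. 13 mod 4 = 1  ✔
8. min(13, 6) = 6  ✔
9. g + k = 19; 19 mod 7 = 5, not 4  ✘
10. n + g = 19; 19 mod 7 = 5  ✔

No — constraint 9 is not satisfied.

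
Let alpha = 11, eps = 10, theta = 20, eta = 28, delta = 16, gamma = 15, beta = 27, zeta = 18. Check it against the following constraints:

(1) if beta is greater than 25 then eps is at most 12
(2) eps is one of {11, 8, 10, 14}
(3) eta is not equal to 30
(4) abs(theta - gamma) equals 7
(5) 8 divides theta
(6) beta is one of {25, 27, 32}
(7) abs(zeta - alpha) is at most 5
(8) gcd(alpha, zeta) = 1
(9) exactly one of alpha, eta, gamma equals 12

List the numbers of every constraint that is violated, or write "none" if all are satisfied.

Violated: 4, 5, 7, 9.

(1) beta = 27 > 25, so we need eps ≤ 12; eps = 10 ≤ 12 — satisfied.
(2) eps = 10 is in {11, 8, 10, 14} — satisfied.
(3) eta = 28, and 28 ≠ 30 — satisfied.
(4) abs(20 - 15) = 5, not 7 — violated.
(5) 20 = 8*2 + 4, so 8 does not divide 20 — violated.
(6) beta = 27 is in {25, 27, 32} — satisfied.
(7) abs(18 - 11) = 7; 7 > 5, exceeds bound 5 — violated.
(8) gcd(11, 18) = 1 — satisfied.
(9) alpha=11, eta=28, gamma=15; 0 of them equal 12, not exactly one — violated.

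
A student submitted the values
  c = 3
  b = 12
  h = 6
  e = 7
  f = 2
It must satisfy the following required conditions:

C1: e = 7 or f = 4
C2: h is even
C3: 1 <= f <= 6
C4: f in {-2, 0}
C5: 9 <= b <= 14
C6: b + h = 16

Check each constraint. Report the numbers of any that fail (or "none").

Constraints 4, 6 are violated.

C1: e = 7 = 7 (first disjunct) — holds.
C2: h = 6 is even — holds.
C3: f = 2 lies in [1, 6] — holds.
C4: f = 2 is not in {-2, 0} — fails.
C5: b = 12 lies in [9, 14] — holds.
C6: b + h = 12 + 6 = 18, not 16 — fails.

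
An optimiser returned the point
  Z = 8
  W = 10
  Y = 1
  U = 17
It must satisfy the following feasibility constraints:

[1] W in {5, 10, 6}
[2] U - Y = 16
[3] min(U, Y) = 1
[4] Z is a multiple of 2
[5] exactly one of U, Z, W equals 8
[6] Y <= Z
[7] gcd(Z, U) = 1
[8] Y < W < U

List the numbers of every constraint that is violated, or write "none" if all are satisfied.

[1] W = 10 is in {5, 10, 6}  yes
[2] U - Y = 17 - 1 = 16  yes
[3] min(17, 1) = 1  yes
[4] 8 / 2 = 4, so 2 divides 8  yes
[5] U=17, Z=8, W=10; 1 of them equals 8  yes
[6] Y = 1, Z = 8; 1 ≤ 8  yes
[7] gcd(8, 17) = 1  yes
[8] values 1 < 10 < 17  yes

Yes — all constraints hold.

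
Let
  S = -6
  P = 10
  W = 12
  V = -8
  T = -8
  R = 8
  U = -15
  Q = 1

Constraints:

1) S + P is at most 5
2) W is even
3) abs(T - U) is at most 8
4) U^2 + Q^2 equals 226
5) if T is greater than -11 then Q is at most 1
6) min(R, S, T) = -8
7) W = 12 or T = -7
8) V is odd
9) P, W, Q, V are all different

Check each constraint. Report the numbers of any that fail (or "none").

No — constraint 8 is not satisfied.

1) S + P = -6 + 10 = 4; 4 ≤ 5  holds
2) W = 12 is even  holds
3) abs(-8 - (-15)) = 7; 7 ≤ 8  holds
4) U^2 + Q^2 = (-15)^2 + 1^2 = 225 + 1 = 226  holds
5) T = -8 > -11, so we need Q ≤ 1; Q = 1 ≤ 1  holds
6) min(8, -6, -8) = -8  holds
7) W = 12 = 12 (first disjunct)  holds
8) V = -8 is even  fails
9) values 10, 12, 1, -8 are pairwise distinct  holds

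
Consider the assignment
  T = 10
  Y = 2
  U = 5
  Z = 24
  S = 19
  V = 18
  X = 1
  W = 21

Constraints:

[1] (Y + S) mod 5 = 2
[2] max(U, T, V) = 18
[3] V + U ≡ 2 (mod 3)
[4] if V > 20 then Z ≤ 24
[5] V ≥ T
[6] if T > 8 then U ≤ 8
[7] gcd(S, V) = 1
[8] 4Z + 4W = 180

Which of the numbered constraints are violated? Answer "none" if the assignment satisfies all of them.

Constraint 1 is violated.

[1] Y + S = 21; 21 mod 5 = 1, not 2  ✗
[2] max(5, 10, 18) = 18  ✓
[3] V + U = 23; 23 mod 3 = 2  ✓
[4] V = 18, not > 20; antecedent false, conditional vacuously true  ✓
[5] V = 18, T = 10; 18 ≥ 10  ✓
[6] T = 10 > 8, so we need U ≤ 8; U = 5 ≤ 8  ✓
[7] gcd(19, 18) = 1  ✓
[8] 4Z + 4W = 4(24) + 4(21) = 180  ✓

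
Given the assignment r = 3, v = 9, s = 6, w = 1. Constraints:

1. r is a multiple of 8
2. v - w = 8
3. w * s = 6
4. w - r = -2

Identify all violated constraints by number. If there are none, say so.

1. 3 = 8*0 + 3, so 8 does not divide 3  no
2. v - w = 9 - 1 = 8  yes
3. w * s = 1 * 6 = 6  yes
4. w - r = 1 - 3 = -2  yes

Constraint 1 is violated.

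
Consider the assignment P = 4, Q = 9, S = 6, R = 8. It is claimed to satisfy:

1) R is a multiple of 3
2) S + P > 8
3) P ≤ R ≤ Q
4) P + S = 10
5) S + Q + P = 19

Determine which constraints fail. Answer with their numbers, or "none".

1) 8 = 3×2 + 2, so 3 does not divide 8 — violated.
2) S + P = 6 + 4 = 10; 10 > 8 — OK.
3) values 4 ≤ 8 ≤ 9 — OK.
4) P + S = 4 + 6 = 10 — OK.
5) S + Q + P = 6 + 9 + 4 = 19 — OK.

Constraint 1 does not hold.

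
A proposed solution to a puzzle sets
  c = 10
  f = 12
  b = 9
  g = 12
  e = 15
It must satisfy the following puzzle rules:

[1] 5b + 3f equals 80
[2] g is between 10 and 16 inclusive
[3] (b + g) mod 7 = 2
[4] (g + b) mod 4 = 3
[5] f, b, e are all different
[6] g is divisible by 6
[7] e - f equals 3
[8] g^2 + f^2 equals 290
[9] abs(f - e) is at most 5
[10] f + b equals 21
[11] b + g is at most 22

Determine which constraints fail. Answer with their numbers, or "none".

No — constraints 1, 3, 4, and 8 are not satisfied.

[1] 5b + 3f = 5(9) + 3(12) = 81, not 80  fails
[2] g = 12 lies in [10, 16]  holds
[3] b + g = 21; 21 mod 7 = 0, not 2  fails
[4] g + b = 21; 21 mod 4 = 1, not 3  fails
[5] values 12, 9, 15 are pairwise distinct  holds
[6] 12 / 6 = 2, so 6 divides 12  holds
[7] e - f = 15 - 12 = 3  holds
[8] g^2 + f^2 = 12^2 + 12^2 = 144 + 144 = 288, not 290  fails
[9] abs(12 - 15) = 3; 3 ≤ 5  holds
[10] f + b = 12 + 9 = 21  holds
[11] b + g = 9 + 12 = 21; 21 ≤ 22  holds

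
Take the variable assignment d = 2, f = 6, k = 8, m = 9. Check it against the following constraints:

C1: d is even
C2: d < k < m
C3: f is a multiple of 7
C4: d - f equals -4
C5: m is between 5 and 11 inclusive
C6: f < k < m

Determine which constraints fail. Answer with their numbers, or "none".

Constraint 3 does not hold.

C1: d = 2 is even  holds
C2: values 2 < 8 < 9  holds
C3: 6 = 7*0 + 6, so 7 does not divide 6  fails
C4: d - f = 2 - 6 = -4  holds
C5: m = 9 lies in [5, 11]  holds
C6: values 6 < 8 < 9  holds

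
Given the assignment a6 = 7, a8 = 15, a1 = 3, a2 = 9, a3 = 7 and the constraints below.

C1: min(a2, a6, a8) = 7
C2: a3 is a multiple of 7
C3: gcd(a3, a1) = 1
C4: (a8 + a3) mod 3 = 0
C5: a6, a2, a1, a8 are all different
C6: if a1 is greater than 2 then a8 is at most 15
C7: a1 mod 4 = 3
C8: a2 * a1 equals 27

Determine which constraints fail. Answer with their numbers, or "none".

C1: min(9, 7, 15) = 7 — holds.
C2: 7 / 7 = 1, so 7 divides 7 — holds.
C3: gcd(7, 3) = 1 — holds.
C4: a8 + a3 = 22; 22 mod 3 = 1, not 0 — fails.
C5: values 7, 9, 3, 15 are pairwise distinct — holds.
C6: a1 = 3 > 2, so we need a8 ≤ 15; a8 = 15 ≤ 15 — holds.
C7: 3 mod 4 = 3 — holds.
C8: a2 * a1 = 9 * 3 = 27 — holds.

No — constraint 4 is not satisfied.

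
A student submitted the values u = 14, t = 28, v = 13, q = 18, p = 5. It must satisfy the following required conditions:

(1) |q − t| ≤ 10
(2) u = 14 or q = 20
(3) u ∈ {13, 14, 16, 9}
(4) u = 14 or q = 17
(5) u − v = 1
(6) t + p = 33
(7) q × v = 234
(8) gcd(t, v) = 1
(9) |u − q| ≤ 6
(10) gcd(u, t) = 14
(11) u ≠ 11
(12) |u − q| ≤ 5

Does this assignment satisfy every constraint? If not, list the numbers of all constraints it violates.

No violations.

(1) |18 − 28| = 10; 10 ≤ 10  ✓
(2) u = 14 = 14 (first disjunct)  ✓
(3) u = 14 is in {13, 14, 16, 9}  ✓
(4) u = 14 = 14 (first disjunct)  ✓
(5) u − v = 14 − 13 = 1  ✓
(6) t + p = 28 + 5 = 33  ✓
(7) q × v = 18 × 13 = 234  ✓
(8) gcd(28, 13) = 1  ✓
(9) |14 − 18| = 4; 4 ≤ 6  ✓
(10) gcd(14, 28) = 14  ✓
(11) u = 14, and 14 ≠ 11  ✓
(12) |14 − 18| = 4; 4 ≤ 5  ✓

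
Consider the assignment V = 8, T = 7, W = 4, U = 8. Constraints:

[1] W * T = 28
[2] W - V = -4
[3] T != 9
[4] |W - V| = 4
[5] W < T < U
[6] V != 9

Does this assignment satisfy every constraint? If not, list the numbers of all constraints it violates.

[1] W * T = 4 * 7 = 28  ✔
[2] W - V = 4 - 8 = -4  ✔
[3] T = 7, and 7 ≠ 9  ✔
[4] |4 - 8| = 4  ✔
[5] values 4 < 7 < 8  ✔
[6] V = 8, and 8 ≠ 9  ✔

The assignment satisfies every constraint.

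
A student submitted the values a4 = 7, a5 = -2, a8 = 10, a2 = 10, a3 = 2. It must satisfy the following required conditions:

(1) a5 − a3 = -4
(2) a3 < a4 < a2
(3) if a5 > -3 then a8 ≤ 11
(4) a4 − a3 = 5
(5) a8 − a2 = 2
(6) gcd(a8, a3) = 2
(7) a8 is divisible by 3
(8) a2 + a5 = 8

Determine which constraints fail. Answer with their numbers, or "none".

Violated: 5, 7.

(1) a5 − a3 = -2 − 2 = -4 — satisfied.
(2) values 2 < 7 < 10 — satisfied.
(3) a5 = -2 > -3, so we need a8 ≤ 11; a8 = 10 ≤ 11 — satisfied.
(4) a4 − a3 = 7 − 2 = 5 — satisfied.
(5) a8 − a2 = 10 − 10 = 0, not 2 — violated.
(6) gcd(10, 2) = 2 — satisfied.
(7) 10 = 3×3 + 1, so 3 does not divide 10 — violated.
(8) a2 + a5 = 10 + (-2) = 8 — satisfied.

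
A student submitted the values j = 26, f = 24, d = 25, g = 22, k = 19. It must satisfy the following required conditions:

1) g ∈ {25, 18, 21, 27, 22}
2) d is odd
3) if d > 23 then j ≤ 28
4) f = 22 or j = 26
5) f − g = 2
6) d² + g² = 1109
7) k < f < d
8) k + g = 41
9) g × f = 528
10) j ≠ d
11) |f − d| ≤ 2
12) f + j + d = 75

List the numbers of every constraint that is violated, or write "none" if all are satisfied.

1) g = 22 is in {25, 18, 21, 27, 22} — OK.
2) d = 25 is odd — OK.
3) d = 25 > 23, so we need j ≤ 28; j = 26 ≤ 28 — OK.
4) f = 24 ≠ 22, but j = 26 = 26 (second disjunct) — OK.
5) f − g = 24 − 22 = 2 — OK.
6) d² + g² = 25² + 22² = 625 + 484 = 1109 — OK.
7) values 19 < 24 < 25 — OK.
8) k + g = 19 + 22 = 41 — OK.
9) g × f = 22 × 24 = 528 — OK.
10) j = 26, d = 25; distinct — OK.
11) |24 − 25| = 1; 1 ≤ 2 — OK.
12) f + j + d = 24 + 26 + 25 = 75 — OK.

All constraints are satisfied.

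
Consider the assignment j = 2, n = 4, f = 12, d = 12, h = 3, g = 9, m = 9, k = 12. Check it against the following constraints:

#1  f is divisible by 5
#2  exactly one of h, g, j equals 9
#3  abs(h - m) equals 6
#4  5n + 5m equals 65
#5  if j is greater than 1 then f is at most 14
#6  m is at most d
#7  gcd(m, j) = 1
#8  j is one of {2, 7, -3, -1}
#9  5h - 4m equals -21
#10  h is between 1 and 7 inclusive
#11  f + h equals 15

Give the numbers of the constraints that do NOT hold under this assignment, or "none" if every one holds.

#1 12 = 5*2 + 2, so 5 does not divide 12  no
#2 h=3, g=9, j=2; 1 of them equals 9  yes
#3 abs(3 - 9) = 6  yes
#4 5n + 5m = 5(4) + 5(9) = 65  yes
#5 j = 2 > 1, so we need f ≤ 14; f = 12 ≤ 14  yes
#6 m = 9, d = 12; 9 ≤ 12  yes
#7 gcd(9, 2) = 1  yes
#8 j = 2 is in {2, 7, -3, -1}  yes
#9 5h - 4m = 5(3) - 4(9) = -21  yes
#10 h = 3 lies in [1, 7]  yes
#11 f + h = 12 + 3 = 15  yes

No — constraint 1 is not satisfied.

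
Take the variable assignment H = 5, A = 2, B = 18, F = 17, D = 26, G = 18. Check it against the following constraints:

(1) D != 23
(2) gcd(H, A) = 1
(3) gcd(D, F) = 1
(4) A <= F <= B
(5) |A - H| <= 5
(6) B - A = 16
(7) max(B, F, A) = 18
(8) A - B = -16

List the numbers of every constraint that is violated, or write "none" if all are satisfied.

None — every constraint holds.

(1) D = 26, and 26 ≠ 23  holds
(2) gcd(5, 2) = 1  holds
(3) gcd(26, 17) = 1  holds
(4) values 2 <= 17 <= 18  holds
(5) |2 - 5| = 3; 3 ≤ 5  holds
(6) B - A = 18 - 2 = 16  holds
(7) max(18, 17, 2) = 18  holds
(8) A - B = 2 - 18 = -16  holds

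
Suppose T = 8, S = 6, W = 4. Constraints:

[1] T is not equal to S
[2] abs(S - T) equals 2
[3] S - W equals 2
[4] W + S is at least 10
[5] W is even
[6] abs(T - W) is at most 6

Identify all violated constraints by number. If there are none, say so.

[1] T = 8, S = 6; distinct — satisfied.
[2] abs(6 - 8) = 2 — satisfied.
[3] S - W = 6 - 4 = 2 — satisfied.
[4] W + S = 4 + 6 = 10; 10 ≥ 10 — satisfied.
[5] W = 4 is even — satisfied.
[6] abs(8 - 4) = 4; 4 ≤ 6 — satisfied.

The assignment satisfies every constraint.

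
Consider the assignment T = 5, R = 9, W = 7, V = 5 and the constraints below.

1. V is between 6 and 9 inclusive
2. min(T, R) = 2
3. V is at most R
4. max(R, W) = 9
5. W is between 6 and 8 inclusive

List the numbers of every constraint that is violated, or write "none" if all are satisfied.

Violated: 1 and 2.

1. V = 5 is outside [6, 9] — violated.
2. min(5, 9) = 5, not 2 — violated.
3. V = 5, R = 9; 5 ≤ 9 — OK.
4. max(9, 7) = 9 — OK.
5. W = 7 lies in [6, 8] — OK.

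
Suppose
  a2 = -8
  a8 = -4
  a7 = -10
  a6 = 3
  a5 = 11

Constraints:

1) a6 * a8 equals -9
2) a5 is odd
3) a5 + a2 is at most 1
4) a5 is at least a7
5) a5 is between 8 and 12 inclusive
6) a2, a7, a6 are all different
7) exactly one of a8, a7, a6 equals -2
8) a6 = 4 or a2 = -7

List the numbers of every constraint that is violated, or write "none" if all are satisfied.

Constraints 1, 3, 7, and 8 are violated.

1) a6 * a8 = 3 * (-4) = -12, not -9 — violated.
2) a5 = 11 is odd — satisfied.
3) a5 + a2 = 11 + (-8) = 3; 3 > 1, bound 1 not met — violated.
4) a5 = 11, a7 = -10; 11 ≥ -10 — satisfied.
5) a5 = 11 lies in [8, 12] — satisfied.
6) values -8, -10, 3 are pairwise distinct — satisfied.
7) a8=-4, a7=-10, a6=3; 0 of them equal -2, not exactly one — violated.
8) a6 = 3 ≠ 4 and a2 = -8 ≠ -7; both disjuncts false — violated.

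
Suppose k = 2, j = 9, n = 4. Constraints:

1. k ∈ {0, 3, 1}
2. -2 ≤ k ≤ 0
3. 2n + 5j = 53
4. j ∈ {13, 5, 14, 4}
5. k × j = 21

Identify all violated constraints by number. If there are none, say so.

1. k = 2 is not in {0, 3, 1}  FAIL
2. k = 2 is outside [-2, 0]  FAIL
3. 2n + 5j = 2(4) + 5(9) = 53  OK
4. j = 9 is not in {13, 5, 14, 4}  FAIL
5. k × j = 2 × 9 = 18, not 21  FAIL

No — constraints 1, 2, 4, 5 are not satisfied.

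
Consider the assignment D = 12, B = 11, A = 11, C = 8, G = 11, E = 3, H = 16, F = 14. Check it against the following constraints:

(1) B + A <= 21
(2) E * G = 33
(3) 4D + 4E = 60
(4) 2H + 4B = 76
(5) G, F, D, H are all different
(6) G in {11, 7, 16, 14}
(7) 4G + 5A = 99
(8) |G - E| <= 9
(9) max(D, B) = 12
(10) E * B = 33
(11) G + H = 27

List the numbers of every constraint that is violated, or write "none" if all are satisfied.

No — constraint 1 is not satisfied.

(1) B + A = 11 + 11 = 22; 22 > 21, bound 21 not met  ✘
(2) E * G = 3 * 11 = 33  ✔
(3) 4D + 4E = 4(12) + 4(3) = 60  ✔
(4) 2H + 4B = 2(16) + 4(11) = 76  ✔
(5) values 11, 14, 12, 16 are pairwise distinct  ✔
(6) G = 11 is in {11, 7, 16, 14}  ✔
(7) 4G + 5A = 4(11) + 5(11) = 99  ✔
(8) |11 - 3| = 8; 8 ≤ 9  ✔
(9) max(12, 11) = 12  ✔
(10) E * B = 3 * 11 = 33  ✔
(11) G + H = 11 + 16 = 27  ✔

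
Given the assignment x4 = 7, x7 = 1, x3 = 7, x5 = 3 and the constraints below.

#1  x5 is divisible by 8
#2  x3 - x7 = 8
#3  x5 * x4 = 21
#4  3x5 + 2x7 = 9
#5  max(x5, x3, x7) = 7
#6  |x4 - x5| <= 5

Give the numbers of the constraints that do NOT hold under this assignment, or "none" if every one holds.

No — constraints 1, 2, and 4 are not satisfied.

#1 3 = 8*0 + 3, so 8 does not divide 3 — fails.
#2 x3 - x7 = 7 - 1 = 6, not 8 — fails.
#3 x5 * x4 = 3 * 7 = 21 — holds.
#4 3x5 + 2x7 = 3(3) + 2(1) = 11, not 9 — fails.
#5 max(3, 7, 1) = 7 — holds.
#6 |7 - 3| = 4; 4 ≤ 5 — holds.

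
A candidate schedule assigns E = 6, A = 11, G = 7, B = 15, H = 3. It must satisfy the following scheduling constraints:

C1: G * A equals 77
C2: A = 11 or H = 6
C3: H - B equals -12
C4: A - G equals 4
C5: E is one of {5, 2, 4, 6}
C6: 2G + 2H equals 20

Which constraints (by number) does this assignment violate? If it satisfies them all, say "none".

C1: G * A = 7 * 11 = 77 — holds.
C2: A = 11 = 11 (first disjunct) — holds.
C3: H - B = 3 - 15 = -12 — holds.
C4: A - G = 11 - 7 = 4 — holds.
C5: E = 6 is in {5, 2, 4, 6} — holds.
C6: 2G + 2H = 2(7) + 2(3) = 20 — holds.

The assignment satisfies every constraint.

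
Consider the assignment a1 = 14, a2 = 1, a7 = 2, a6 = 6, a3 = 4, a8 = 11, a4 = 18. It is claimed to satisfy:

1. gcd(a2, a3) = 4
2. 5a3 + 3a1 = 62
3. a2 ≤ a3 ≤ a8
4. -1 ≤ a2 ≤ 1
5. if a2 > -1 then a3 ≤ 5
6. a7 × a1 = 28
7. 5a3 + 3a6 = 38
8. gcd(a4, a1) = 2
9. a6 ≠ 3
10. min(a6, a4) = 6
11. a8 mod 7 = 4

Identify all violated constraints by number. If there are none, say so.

Constraint 1 is violated.

1. gcd(1, 4) = 1, not 4 — does not hold.
2. 5a3 + 3a1 = 5(4) + 3(14) = 62 — holds.
3. values 1 ≤ 4 ≤ 11 — holds.
4. a2 = 1 lies in [-1, 1] — holds.
5. a2 = 1 > -1, so we need a3 ≤ 5; a3 = 4 ≤ 5 — holds.
6. a7 × a1 = 2 × 14 = 28 — holds.
7. 5a3 + 3a6 = 5(4) + 3(6) = 38 — holds.
8. gcd(18, 14) = 2 — holds.
9. a6 = 6, and 6 ≠ 3 — holds.
10. min(6, 18) = 6 — holds.
11. 11 mod 7 = 4 — holds.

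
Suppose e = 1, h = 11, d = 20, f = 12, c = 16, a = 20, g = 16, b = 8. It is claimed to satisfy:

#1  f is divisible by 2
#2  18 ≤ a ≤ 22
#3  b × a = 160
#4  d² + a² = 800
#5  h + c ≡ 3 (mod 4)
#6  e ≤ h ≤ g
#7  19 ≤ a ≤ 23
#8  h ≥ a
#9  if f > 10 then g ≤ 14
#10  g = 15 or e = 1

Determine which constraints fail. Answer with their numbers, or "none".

#1 12 / 2 = 6, so 2 divides 12  true
#2 a = 20 lies in [18, 22]  true
#3 b × a = 8 × 20 = 160  true
#4 d² + a² = 20² + 20² = 400 + 400 = 800  true
#5 h + c = 27; 27 mod 4 = 3  true
#6 values 1 ≤ 11 ≤ 16  true
#7 a = 20 lies in [19, 23]  true
#8 h = 11, a = 20; 11 < 20 (want ≥)  false
#9 f = 12 > 10, so we need g ≤ 14; but g = 16 > 14  false
#10 g = 16 ≠ 15, but e = 1 = 1 (second disjunct)  true

The assignment fails constraints 8, 9.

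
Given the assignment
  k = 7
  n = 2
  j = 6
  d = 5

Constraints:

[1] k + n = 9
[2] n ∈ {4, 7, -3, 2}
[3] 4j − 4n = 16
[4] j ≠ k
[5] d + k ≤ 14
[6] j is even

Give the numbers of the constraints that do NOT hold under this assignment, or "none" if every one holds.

All constraints are satisfied.

[1] k + n = 7 + 2 = 9  yes
[2] n = 2 is in {4, 7, -3, 2}  yes
[3] 4j − 4n = 4(6) − 4(2) = 16  yes
[4] j = 6, k = 7; distinct  yes
[5] d + k = 5 + 7 = 12; 12 ≤ 14  yes
[6] j = 6 is even  yes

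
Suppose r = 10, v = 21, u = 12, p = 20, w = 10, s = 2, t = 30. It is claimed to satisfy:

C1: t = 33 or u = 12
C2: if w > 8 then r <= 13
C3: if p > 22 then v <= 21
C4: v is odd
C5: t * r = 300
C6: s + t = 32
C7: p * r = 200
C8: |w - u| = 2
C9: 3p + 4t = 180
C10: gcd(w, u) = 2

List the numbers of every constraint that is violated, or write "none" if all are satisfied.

C1: t = 30 ≠ 33, but u = 12 = 12 (second disjunct) — holds.
C2: w = 10 > 8, so we need r ≤ 13; r = 10 ≤ 13 — holds.
C3: p = 20, not > 22; antecedent false, conditional vacuously true — holds.
C4: v = 21 is odd — holds.
C5: t * r = 30 * 10 = 300 — holds.
C6: s + t = 2 + 30 = 32 — holds.
C7: p * r = 20 * 10 = 200 — holds.
C8: |10 - 12| = 2 — holds.
C9: 3p + 4t = 3(20) + 4(30) = 180 — holds.
C10: gcd(10, 12) = 2 — holds.

None — every constraint holds.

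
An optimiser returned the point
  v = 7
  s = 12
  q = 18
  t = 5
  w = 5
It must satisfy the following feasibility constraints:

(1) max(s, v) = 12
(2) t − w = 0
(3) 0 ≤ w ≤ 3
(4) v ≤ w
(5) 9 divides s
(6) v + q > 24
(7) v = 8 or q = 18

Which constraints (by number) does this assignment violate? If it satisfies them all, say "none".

Violated: 3, 4, and 5.

(1) max(12, 7) = 12 — OK.
(2) t − w = 5 − 5 = 0 — OK.
(3) w = 5 is outside [0, 3] — violated.
(4) v = 7, w = 5; 7 > 5 (want ≤) — violated.
(5) 12 = 9×1 + 3, so 9 does not divide 12 — violated.
(6) v + q = 7 + 18 = 25; 25 > 24 — OK.
(7) v = 7 ≠ 8, but q = 18 = 18 (second disjunct) — OK.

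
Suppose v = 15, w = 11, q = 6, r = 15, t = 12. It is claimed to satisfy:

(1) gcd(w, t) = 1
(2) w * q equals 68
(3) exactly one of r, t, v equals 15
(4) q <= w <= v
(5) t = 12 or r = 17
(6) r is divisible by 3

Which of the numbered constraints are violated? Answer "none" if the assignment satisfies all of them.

(1) gcd(11, 12) = 1 — holds.
(2) w * q = 11 * 6 = 66, not 68 — does not hold.
(3) r=15, t=12, v=15; 2 of them equal 15, not exactly one — does not hold.
(4) values 6 <= 11 <= 15 — holds.
(5) t = 12 = 12 (first disjunct) — holds.
(6) 15 / 3 = 5, so 3 divides 15 — holds.

The assignment fails constraints 2 and 3.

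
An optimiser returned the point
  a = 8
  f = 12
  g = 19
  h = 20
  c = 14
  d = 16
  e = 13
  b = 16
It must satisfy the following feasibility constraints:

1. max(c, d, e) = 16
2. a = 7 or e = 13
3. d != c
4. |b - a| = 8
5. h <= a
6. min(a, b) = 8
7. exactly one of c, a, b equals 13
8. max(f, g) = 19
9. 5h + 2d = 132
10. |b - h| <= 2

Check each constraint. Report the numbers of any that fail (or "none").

1. max(14, 16, 13) = 16 — OK.
2. a = 8 ≠ 7, but e = 13 = 13 (second disjunct) — OK.
3. d = 16, c = 14; distinct — OK.
4. |16 - 8| = 8 — OK.
5. h = 20, a = 8; 20 > 8 (want ≤) — violated.
6. min(8, 16) = 8 — OK.
7. c=14, a=8, b=16; 0 of them equal 13, not exactly one — violated.
8. max(12, 19) = 19 — OK.
9. 5h + 2d = 5(20) + 2(16) = 132 — OK.
10. |16 - 20| = 4; 4 > 2, exceeds bound 2 — violated.

The assignment fails constraints 5, 7, and 10.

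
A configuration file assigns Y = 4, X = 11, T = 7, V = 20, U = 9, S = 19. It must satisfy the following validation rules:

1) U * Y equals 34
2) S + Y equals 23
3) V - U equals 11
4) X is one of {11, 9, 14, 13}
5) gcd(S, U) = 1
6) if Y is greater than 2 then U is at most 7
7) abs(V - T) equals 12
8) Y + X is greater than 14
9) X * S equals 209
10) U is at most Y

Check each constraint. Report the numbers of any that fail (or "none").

Constraints 1, 6, 7, 10 are violated.

1) U * Y = 9 * 4 = 36, not 34  fails
2) S + Y = 19 + 4 = 23  holds
3) V - U = 20 - 9 = 11  holds
4) X = 11 is in {11, 9, 14, 13}  holds
5) gcd(19, 9) = 1  holds
6) Y = 4 > 2, so we need U ≤ 7; but U = 9 > 7  fails
7) abs(20 - 7) = 13, not 12  fails
8) Y + X = 4 + 11 = 15; 15 > 14  holds
9) X * S = 11 * 19 = 209  holds
10) U = 9, Y = 4; 9 > 4 (want ≤)  fails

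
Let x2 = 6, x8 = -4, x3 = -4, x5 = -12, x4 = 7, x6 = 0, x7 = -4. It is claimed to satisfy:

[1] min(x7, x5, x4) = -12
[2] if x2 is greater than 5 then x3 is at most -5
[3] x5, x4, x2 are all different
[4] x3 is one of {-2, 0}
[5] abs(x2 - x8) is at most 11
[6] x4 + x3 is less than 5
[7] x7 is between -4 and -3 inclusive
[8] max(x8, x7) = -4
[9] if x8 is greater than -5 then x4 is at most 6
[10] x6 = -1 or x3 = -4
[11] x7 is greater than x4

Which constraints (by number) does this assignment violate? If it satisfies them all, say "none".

[1] min(-4, -12, 7) = -12 — OK.
[2] x2 = 6 > 5, so we need x3 ≤ -5; but x3 = -4 > -5 — violated.
[3] values -12, 7, 6 are pairwise distinct — OK.
[4] x3 = -4 is not in {-2, 0} — violated.
[5] abs(6 - (-4)) = 10; 10 ≤ 11 — OK.
[6] x4 + x3 = 7 + (-4) = 3; 3 < 5 — OK.
[7] x7 = -4 lies in [-4, -3] — OK.
[8] max(-4, -4) = -4 — OK.
[9] x8 = -4 > -5, so we need x4 ≤ 6; but x4 = 7 > 6 — violated.
[10] x6 = 0 ≠ -1, but x3 = -4 = -4 (second disjunct) — OK.
[11] x7 = -4, x4 = 7; -4 ≤ 7 (want >) — violated.

Constraints 2, 4, 9, and 11 are violated.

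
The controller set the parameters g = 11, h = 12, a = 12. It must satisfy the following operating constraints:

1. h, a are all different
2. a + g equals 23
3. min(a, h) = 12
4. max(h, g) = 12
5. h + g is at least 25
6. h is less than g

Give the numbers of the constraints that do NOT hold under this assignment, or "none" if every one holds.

1. h = a = 12, not all different  no
2. a + g = 12 + 11 = 23  yes
3. min(12, 12) = 12  yes
4. max(12, 11) = 12  yes
5. h + g = 12 + 11 = 23; 23 < 25, bound 25 not met  no
6. h = 12, g = 11; 12 ≥ 11 (want <)  no

The assignment fails constraints 1, 5, and 6.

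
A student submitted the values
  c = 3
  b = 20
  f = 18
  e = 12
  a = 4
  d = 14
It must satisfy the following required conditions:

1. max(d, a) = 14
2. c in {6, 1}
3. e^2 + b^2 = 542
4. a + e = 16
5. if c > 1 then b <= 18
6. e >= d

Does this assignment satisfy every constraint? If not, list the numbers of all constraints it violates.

1. max(14, 4) = 14  ✔
2. c = 3 is not in {6, 1}  ✘
3. e^2 + b^2 = 12^2 + 20^2 = 144 + 400 = 544, not 542  ✘
4. a + e = 4 + 12 = 16  ✔
5. c = 3 > 1, so we need b ≤ 18; but b = 20 > 18  ✘
6. e = 12, d = 14; 12 < 14 (want ≥)  ✘

No — constraints 2, 3, 5, and 6 are not satisfied.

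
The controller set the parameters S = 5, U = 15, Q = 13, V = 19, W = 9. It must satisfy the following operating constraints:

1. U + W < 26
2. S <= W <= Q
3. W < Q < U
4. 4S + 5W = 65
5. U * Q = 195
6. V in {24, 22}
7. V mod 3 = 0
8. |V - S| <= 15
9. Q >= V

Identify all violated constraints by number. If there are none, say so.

1. U + W = 15 + 9 = 24; 24 < 26  holds
2. values 5 <= 9 <= 13  holds
3. values 9 < 13 < 15  holds
4. 4S + 5W = 4(5) + 5(9) = 65  holds
5. U * Q = 15 * 13 = 195  holds
6. V = 19 is not in {24, 22}  fails
7. 19 mod 3 = 1, not 0  fails
8. |19 - 5| = 14; 14 ≤ 15  holds
9. Q = 13, V = 19; 13 < 19 (want ≥)  fails

Constraints 6, 7, 9 are violated.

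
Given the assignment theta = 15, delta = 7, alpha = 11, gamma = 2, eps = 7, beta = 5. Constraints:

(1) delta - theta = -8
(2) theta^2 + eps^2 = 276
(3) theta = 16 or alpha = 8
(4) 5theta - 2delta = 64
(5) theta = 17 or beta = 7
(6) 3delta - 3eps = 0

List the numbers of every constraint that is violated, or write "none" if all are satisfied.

Violated: 2, 3, 4, and 5.

(1) delta - theta = 7 - 15 = -8  ✔
(2) theta^2 + eps^2 = 15^2 + 7^2 = 225 + 49 = 274, not 276  ✘
(3) theta = 15 ≠ 16 and alpha = 11 ≠ 8; both disjuncts false  ✘
(4) 5theta - 2delta = 5(15) - 2(7) = 61, not 64  ✘
(5) theta = 15 ≠ 17 and beta = 5 ≠ 7; both disjuncts false  ✘
(6) 3delta - 3eps = 3(7) - 3(7) = 0  ✔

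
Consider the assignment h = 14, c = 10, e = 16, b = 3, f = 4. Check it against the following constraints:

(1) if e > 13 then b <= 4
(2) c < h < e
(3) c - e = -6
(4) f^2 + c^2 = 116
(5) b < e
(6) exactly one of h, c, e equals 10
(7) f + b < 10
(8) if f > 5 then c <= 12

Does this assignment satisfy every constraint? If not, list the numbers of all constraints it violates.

(1) e = 16 > 13, so we need b ≤ 4; b = 3 ≤ 4 — holds.
(2) values 10 < 14 < 16 — holds.
(3) c - e = 10 - 16 = -6 — holds.
(4) f^2 + c^2 = 4^2 + 10^2 = 16 + 100 = 116 — holds.
(5) b = 3, e = 16; 3 < 16 — holds.
(6) h=14, c=10, e=16; 1 of them equals 10 — holds.
(7) f + b = 4 + 3 = 7; 7 < 10 — holds.
(8) f = 4, not > 5; antecedent false, conditional vacuously true — holds.

None — every constraint holds.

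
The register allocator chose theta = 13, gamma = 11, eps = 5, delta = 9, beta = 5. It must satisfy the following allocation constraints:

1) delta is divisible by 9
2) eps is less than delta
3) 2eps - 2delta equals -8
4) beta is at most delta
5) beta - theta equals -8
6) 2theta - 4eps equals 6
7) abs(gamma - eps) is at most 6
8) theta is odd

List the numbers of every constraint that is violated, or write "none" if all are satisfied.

1) 9 / 9 = 1, so 9 divides 9  ✓
2) eps = 5, delta = 9; 5 < 9  ✓
3) 2eps - 2delta = 2(5) - 2(9) = -8  ✓
4) beta = 5, delta = 9; 5 ≤ 9  ✓
5) beta - theta = 5 - 13 = -8  ✓
6) 2theta - 4eps = 2(13) - 4(5) = 6  ✓
7) abs(11 - 5) = 6; 6 ≤ 6  ✓
8) theta = 13 is odd  ✓

All constraints are satisfied.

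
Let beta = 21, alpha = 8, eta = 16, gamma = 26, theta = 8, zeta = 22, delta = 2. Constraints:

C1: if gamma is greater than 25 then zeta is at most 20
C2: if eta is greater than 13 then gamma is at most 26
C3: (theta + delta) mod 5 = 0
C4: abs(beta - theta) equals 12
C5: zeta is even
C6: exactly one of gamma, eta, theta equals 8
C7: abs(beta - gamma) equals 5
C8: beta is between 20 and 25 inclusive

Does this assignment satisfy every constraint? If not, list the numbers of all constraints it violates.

C1: gamma = 26 > 25, so we need zeta ≤ 20; but zeta = 22 > 20  false
C2: eta = 16 > 13, so we need gamma ≤ 26; gamma = 26 ≤ 26  true
C3: theta + delta = 10; 10 mod 5 = 0  true
C4: abs(21 - 8) = 13, not 12  false
C5: zeta = 22 is even  true
C6: gamma=26, eta=16, theta=8; 1 of them equals 8  true
C7: abs(21 - 26) = 5  true
C8: beta = 21 lies in [20, 25]  true

No — constraints 1 and 4 are not satisfied.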